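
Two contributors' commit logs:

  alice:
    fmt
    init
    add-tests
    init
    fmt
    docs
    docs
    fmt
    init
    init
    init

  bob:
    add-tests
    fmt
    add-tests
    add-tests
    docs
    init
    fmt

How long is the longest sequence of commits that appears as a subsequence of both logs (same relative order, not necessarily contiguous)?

4

Taking fmt (alice #1, bob #2); then add-tests (alice #3, bob #4); then init (alice #4, bob #6); then fmt (alice #8, bob #7) gives a common subsequence of length 4. The LCS DP gives dp[11][7] = 4, so this is optimal.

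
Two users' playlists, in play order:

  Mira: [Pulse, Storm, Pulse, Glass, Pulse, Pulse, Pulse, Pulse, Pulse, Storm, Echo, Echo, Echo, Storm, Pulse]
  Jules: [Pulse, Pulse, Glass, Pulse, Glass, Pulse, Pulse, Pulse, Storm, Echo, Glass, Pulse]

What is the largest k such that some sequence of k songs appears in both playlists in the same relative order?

Taking Pulse [1,1] → Pulse [3,2] → Glass [4,3] → Pulse [5,4] → Pulse [7,6] → Pulse [8,7] → Pulse [9,8] → Storm [10,9] → Echo [11,10] → Pulse [15,12] gives a common subsequence of length 10. dp[15][12] = 10 confirms this is the maximum.

10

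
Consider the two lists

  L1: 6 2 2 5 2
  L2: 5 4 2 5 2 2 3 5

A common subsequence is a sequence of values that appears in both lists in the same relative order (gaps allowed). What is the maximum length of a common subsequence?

Match 2 at L1[2]=L2[5], 2 at L1[3]=L2[6], 5 at L1[4]=L2[8] — 3 values in the same relative order in both. Since dp[5][8] = 3, nothing longer is possible.

3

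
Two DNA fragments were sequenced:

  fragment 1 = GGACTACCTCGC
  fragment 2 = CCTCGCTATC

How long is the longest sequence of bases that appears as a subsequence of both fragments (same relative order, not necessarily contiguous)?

One common subsequence of length 6: G [2,5], C [4,6], T [5,7], A [6,8], T [9,9], C [12,10]. Since dp[12][10] = 6, nothing longer is possible.

6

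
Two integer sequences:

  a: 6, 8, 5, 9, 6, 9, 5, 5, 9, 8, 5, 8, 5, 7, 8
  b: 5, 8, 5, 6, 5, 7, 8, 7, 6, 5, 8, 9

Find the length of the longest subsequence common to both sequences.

Match 8 (a #2, b #2), 5 (a #3, b #3), 6 (a #5, b #4), 5 (a #7, b #5), 8 (a #10, b #7), 5 (a #11, b #10), 8 (a #12, b #11) — 7 values in the same relative order in both, and the DP table's final entry dp[15][12] is also 7, so no common subsequence is longer.

7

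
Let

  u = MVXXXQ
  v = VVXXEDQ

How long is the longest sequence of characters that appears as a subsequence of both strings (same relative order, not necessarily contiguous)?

4

Let dp[i][j] be the LCS length of the first i characters of u and the first j characters of v. dp[i][j] = dp[i-1][j-1]+1 when the i-th and j-th characters match, else max(dp[i-1][j], dp[i][j-1]).
    ·  V  V  X  X  E  D  Q
 ·  0  0  0  0  0  0  0  0
 M  0  0  0  0  0  0  0  0
 V  0  1  1  1  1  1  1  1
 X  0  1  1  2  2  2  2  2
 X  0  1  1  2  3  3  3  3
 X  0  1  1  2  3  3  3  3
 Q  0  1  1  2  3  3  3  4
dp[6][7] = 4. One LCS (by backtracking along matches): VXXQ.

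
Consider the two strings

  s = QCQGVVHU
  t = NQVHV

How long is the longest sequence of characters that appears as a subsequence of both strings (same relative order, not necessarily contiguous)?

3

Pick Q (s #3, t #2) → V (s #5, t #3) → V (s #6, t #5); all 3 characters appear in both, in order, and the DP table's final entry dp[8][5] is also 3, so no common subsequence is longer.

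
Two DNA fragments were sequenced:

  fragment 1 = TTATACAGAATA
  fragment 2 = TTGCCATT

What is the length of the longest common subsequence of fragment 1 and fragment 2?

Let dp[i][j] be the LCS length of the first i bases of fragment 1 and the first j bases of fragment 2. dp[i][j] = dp[i-1][j-1]+1 when the i-th and j-th bases match, else max(dp[i-1][j], dp[i][j-1]).
    ·  T  T  G  C  C  A  T  T
 ·  0  0  0  0  0  0  0  0  0
 T  0  1  1  1  1  1  1  1  1
 T  0  1  2  2  2  2  2  2  2
 A  0  1  2  2  2  2  3  3  3
 T  0  1  2  2  2  2  3  4  4
 A  0  1  2  2  2  2  3  4  4
 C  0  1  2  2  3  3  3  4  4
 A  0  1  2  2  3  3  4  4  4
 G  0  1  2  3  3  3  4  4  4
 A  0  1  2  3  3  3  4  4  4
 A  0  1  2  3  3  3  4  4  4
 T  0  1  2  3  3  3  4  5  5
 A  0  1  2  3  3  3  4  5  5
dp[12][8] = 5. One LCS (by backtracking along matches): TTATT.

5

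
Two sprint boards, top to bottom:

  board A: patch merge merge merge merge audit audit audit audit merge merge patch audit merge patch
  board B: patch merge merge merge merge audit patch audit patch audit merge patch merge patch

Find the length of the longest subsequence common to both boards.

Match patch at board A[1]=board B[1], then merge at board A[2]=board B[2], then merge at board A[3]=board B[3], then merge at board A[4]=board B[4], then merge at board A[5]=board B[5], then audit at board A[6]=board B[6], then audit at board A[7]=board B[8], then audit at board A[9]=board B[10], then merge at board A[11]=board B[11], then patch at board A[12]=board B[12], then merge at board A[14]=board B[13], then patch at board A[15]=board B[14] — 12 tasks in the same relative order in both, and the DP table's final entry dp[15][14] is also 12, so no common subsequence is longer.

12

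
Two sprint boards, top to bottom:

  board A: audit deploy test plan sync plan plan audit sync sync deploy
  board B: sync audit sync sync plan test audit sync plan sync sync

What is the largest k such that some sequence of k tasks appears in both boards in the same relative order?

6

Match audit (board A #1, board B #2), test (board A #3, board B #6), sync (board A #5, board B #8), plan (board A #7, board B #9), sync (board A #9, board B #10), sync (board A #10, board B #11) — 6 tasks in the same relative order in both, and the DP table's final entry dp[11][11] is also 6, so no common subsequence is longer.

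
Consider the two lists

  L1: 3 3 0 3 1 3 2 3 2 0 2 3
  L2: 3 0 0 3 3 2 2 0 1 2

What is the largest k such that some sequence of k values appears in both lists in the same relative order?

8

Taking 3 (L1 #1, L2 #1), 0 (L1 #3, L2 #3), 3 (L1 #4, L2 #4), 3 (L1 #6, L2 #5), 2 (L1 #7, L2 #6), 2 (L1 #9, L2 #7), 0 (L1 #10, L2 #8), 2 (L1 #11, L2 #10) gives a common subsequence of length 8, and the DP table's final entry dp[12][10] is also 8, so no common subsequence is longer.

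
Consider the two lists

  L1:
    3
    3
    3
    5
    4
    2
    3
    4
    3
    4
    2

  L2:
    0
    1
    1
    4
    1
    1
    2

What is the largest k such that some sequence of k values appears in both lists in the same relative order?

One common subsequence of length 2: 4 [5,4], 2 [11,7]. The LCS DP gives dp[11][7] = 2, so this is optimal.

2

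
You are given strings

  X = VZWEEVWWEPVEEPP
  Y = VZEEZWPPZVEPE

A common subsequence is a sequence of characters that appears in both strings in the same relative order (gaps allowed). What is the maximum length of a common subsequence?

Taking V at X[1]=Y[1], Z at X[2]=Y[2], E at X[4]=Y[3], E at X[5]=Y[4], W at X[7]=Y[6], P at X[10]=Y[8], V at X[11]=Y[10], E at X[12]=Y[11], E at X[13]=Y[13] gives a common subsequence of length 9, and the DP table's final entry dp[15][13] is also 9, so no common subsequence is longer.

9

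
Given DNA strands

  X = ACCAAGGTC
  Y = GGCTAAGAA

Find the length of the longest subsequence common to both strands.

Let dp[i][j] be the LCS length of the first i bases of X and the first j bases of Y. dp[i][j] = dp[i-1][j-1]+1 when the i-th and j-th bases match, else max(dp[i-1][j], dp[i][j-1]).
    ·  G  G  C  T  A  A  G  A  A
 ·  0  0  0  0  0  0  0  0  0  0
 A  0  0  0  0  0  1  1  1  1  1
 C  0  0  0  1  1  1  1  1  1  1
 C  0  0  0  1  1  1  1  1  1  1
 A  0  0  0  1  1  2  2  2  2  2
 A  0  0  0  1  1  2  3  3  3  3
 G  0  1  1  1  1  2  3  4  4  4
 G  0  1  2  2  2  2  3  4  4  4
 T  0  1  2  2  3  3  3  4  4  4
 C  0  1  2  3  3  3  3  4  4  4
dp[9][9] = 4. One LCS (by backtracking along matches): CAAG.

4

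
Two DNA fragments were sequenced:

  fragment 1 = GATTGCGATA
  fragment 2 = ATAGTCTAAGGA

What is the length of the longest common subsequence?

Let dp[i][j] be the LCS length of the first i bases of fragment 1 and the first j bases of fragment 2. dp[i][j] = dp[i-1][j-1]+1 when the i-th and j-th bases match, else max(dp[i-1][j], dp[i][j-1]).
    ·  A  T  A  G  T  C  T  A  A  G  G  A
 ·  0  0  0  0  0  0  0  0  0  0  0  0  0
 G  0  0  0  0  1  1  1  1  1  1  1  1  1
 A  0  1  1  1  1  1  1  1  2  2  2  2  2
 T  0  1  2  2  2  2  2  2  2  2  2  2  2
 T  0  1  2  2  2  3  3  3  3  3  3  3  3
 G  0  1  2  2  3  3  3  3  3  3  4  4  4
 C  0  1  2  2  3  3  4  4  4  4  4  4  4
 G  0  1  2  2  3  3  4  4  4  4  5  5  5
 A  0  1  2  3  3  3  4  4  5  5  5  5  6
 T  0  1  2  3  3  4  4  5  5  5  5  5  6
 A  0  1  2  3  3  4  4  5  6  6  6  6  6
dp[10][12] = 6. One LCS (by backtracking along matches): GTTGGA.

6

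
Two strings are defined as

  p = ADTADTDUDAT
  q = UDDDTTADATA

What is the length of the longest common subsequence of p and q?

Let dp[i][j] be the LCS length of the first i characters of p and the first j characters of q. dp[i][j] = dp[i-1][j-1]+1 when the i-th and j-th characters match, else max(dp[i-1][j], dp[i][j-1]).
    ·  U  D  D  D  T  T  A  D  A  T  A
 ·  0  0  0  0  0  0  0  0  0  0  0  0
 A  0  0  0  0  0  0  0  1  1  1  1  1
 D  0  0  1  1  1  1  1  1  2  2  2  2
 T  0  0  1  1  1  2  2  2  2  2  3  3
 A  0  0  1  1  1  2  2  3  3  3  3  4
 D  0  0  1  2  2  2  2  3  4  4  4  4
 T  0  0  1  2  2  3  3  3  4  4  5  5
 D  0  0  1  2  3  3  3  3  4  4  5  5
 U  0  1  1  2  3  3  3  3  4  4  5  5
 D  0  1  2  2  3  3  3  3  4  4  5  5
 A  0  1  2  2  3  3  3  4  4  5  5  6
 T  0  1  2  2  3  4  4  4  4  5  6  6
dp[11][11] = 6. One LCS (by backtracking along matches): DTADTA.

6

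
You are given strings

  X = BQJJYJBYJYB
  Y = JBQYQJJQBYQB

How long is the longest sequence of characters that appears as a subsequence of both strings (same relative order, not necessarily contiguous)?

7

One common subsequence of length 7: B (X #1, Y #2); then Q (X #2, Y #5); then J (X #3, Y #6); then J (X #4, Y #7); then B (X #7, Y #9); then Y (X #8, Y #10); then B (X #11, Y #12), and the DP table's final entry dp[11][12] is also 7, so no common subsequence is longer.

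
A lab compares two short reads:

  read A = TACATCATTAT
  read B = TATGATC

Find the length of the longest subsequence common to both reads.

Taking T at read A[1]=read B[1] → A at read A[2]=read B[2] → A at read A[4]=read B[5] → T at read A[5]=read B[6] → C at read A[6]=read B[7] gives a common subsequence of length 5. dp[11][7] = 5 confirms this is the maximum.

5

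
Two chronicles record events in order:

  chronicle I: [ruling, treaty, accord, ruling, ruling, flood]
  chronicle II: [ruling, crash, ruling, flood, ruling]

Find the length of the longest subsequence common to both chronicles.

Match ruling (chronicle I #1, chronicle II #1), then ruling (chronicle I #4, chronicle II #3), then ruling (chronicle I #5, chronicle II #5) — 3 events in the same relative order in both, and the DP table's final entry dp[6][5] is also 3, so no common subsequence is longer.

3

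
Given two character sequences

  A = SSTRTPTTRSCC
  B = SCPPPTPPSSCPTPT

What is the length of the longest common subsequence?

5

Taking S (A #1, B #9) → S (A #2, B #10) → T (A #5, B #13) → P (A #6, B #14) → T (A #8, B #15) gives a common subsequence of length 5. dp[12][15] = 5 confirms this is the maximum.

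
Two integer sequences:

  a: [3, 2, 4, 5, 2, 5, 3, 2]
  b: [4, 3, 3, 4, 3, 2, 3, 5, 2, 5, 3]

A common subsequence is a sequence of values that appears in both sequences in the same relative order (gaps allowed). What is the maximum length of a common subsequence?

Taking 3 at a[1]=b[5] → 2 at a[2]=b[6] → 5 at a[4]=b[8] → 2 at a[5]=b[9] → 5 at a[6]=b[10] → 3 at a[7]=b[11] gives a common subsequence of length 6. dp[8][11] = 6 confirms this is the maximum.

6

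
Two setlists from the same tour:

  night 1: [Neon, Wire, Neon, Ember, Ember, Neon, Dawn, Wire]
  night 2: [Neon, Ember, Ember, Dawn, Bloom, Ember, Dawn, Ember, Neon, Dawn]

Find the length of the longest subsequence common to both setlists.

Taking Neon [1,1], Ember [4,6], Ember [5,8], Neon [6,9], Dawn [7,10] gives a common subsequence of length 5. Since dp[8][10] = 5, nothing longer is possible.

5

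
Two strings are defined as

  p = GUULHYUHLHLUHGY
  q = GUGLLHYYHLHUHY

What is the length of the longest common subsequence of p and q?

One common subsequence of length 11: G (p #1, q #1); then U (p #2, q #2); then L (p #4, q #5); then H (p #5, q #6); then Y (p #6, q #8); then H (p #8, q #9); then L (p #9, q #10); then H (p #10, q #11); then U (p #12, q #12); then H (p #13, q #13); then Y (p #15, q #14). The LCS DP gives dp[15][14] = 11, so this is optimal.

11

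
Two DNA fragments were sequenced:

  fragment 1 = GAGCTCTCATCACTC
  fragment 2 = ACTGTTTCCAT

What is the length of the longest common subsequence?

8

Match A at fragment 1[2]=fragment 2[1], G at fragment 1[3]=fragment 2[4], T at fragment 1[5]=fragment 2[6], T at fragment 1[7]=fragment 2[7], C at fragment 1[8]=fragment 2[8], C at fragment 1[11]=fragment 2[9], A at fragment 1[12]=fragment 2[10], T at fragment 1[14]=fragment 2[11] — 8 bases in the same relative order in both. Since dp[15][11] = 8, nothing longer is possible.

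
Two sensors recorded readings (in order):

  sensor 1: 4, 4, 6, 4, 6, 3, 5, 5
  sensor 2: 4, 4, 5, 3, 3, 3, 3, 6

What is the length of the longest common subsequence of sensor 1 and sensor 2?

3

Match 4 [1,1], then 4 [2,2], then 6 [5,8] — 3 values in the same relative order in both. The LCS DP gives dp[8][8] = 3, so this is optimal.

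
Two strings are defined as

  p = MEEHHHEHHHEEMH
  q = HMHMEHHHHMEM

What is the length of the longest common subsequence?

8

Match M at p[1]=q[4]; then E at p[3]=q[5]; then H at p[4]=q[6]; then H at p[5]=q[7]; then H at p[6]=q[8]; then H at p[8]=q[9]; then E at p[12]=q[11]; then M at p[13]=q[12] — 8 characters in the same relative order in both, and the DP table's final entry dp[14][12] is also 8, so no common subsequence is longer.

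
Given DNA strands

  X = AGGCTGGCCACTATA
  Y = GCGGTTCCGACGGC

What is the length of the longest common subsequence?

Taking G (X #3, Y #1); then C (X #4, Y #2); then G (X #6, Y #3); then G (X #7, Y #4); then C (X #8, Y #7); then C (X #9, Y #8); then A (X #10, Y #10); then C (X #11, Y #14) gives a common subsequence of length 8. The LCS DP gives dp[15][14] = 8, so this is optimal.

8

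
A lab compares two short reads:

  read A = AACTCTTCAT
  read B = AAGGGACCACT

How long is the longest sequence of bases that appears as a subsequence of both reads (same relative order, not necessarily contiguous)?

Pick A (read A #1, read B #2) → A (read A #2, read B #6) → C (read A #3, read B #7) → C (read A #5, read B #8) → C (read A #8, read B #10) → T (read A #10, read B #11); all 6 bases appear in both, in order. dp[10][11] = 6 confirms this is the maximum.

6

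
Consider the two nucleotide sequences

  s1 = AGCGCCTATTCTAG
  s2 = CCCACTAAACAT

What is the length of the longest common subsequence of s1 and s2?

7

One common subsequence of length 7: C [3,2]; then C [5,3]; then C [6,5]; then T [7,6]; then A [8,9]; then C [11,10]; then T [12,12], and the DP table's final entry dp[14][12] is also 7, so no common subsequence is longer.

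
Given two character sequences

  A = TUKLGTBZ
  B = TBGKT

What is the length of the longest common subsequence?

3

One common subsequence of length 3: T [1,1] → K [3,4] → T [6,5]. dp[8][5] = 3 confirms this is the maximum.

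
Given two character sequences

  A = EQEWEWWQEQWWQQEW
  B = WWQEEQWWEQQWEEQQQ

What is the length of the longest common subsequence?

10

Match Q [2,3], E [3,4], E [5,5], W [6,7], W [7,8], Q [8,11], E [9,14], Q [10,15], Q [13,16], Q [14,17] — 10 characters in the same relative order in both. Since dp[16][17] = 10, nothing longer is possible.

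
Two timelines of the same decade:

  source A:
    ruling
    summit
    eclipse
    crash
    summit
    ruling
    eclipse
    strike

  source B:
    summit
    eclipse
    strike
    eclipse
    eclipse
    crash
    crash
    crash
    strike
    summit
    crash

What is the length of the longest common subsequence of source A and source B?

One common subsequence of length 4: summit [2,1] → eclipse [3,5] → crash [4,8] → summit [5,10]. dp[8][11] = 4 confirms this is the maximum.

4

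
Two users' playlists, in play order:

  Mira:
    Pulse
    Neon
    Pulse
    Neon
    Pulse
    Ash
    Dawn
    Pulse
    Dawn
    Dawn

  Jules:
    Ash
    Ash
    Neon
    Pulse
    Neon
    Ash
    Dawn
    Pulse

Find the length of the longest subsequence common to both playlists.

6

One common subsequence of length 6: Neon at Mira[2]=Jules[3]; then Pulse at Mira[3]=Jules[4]; then Neon at Mira[4]=Jules[5]; then Ash at Mira[6]=Jules[6]; then Dawn at Mira[7]=Jules[7]; then Pulse at Mira[8]=Jules[8]. Since dp[10][8] = 6, nothing longer is possible.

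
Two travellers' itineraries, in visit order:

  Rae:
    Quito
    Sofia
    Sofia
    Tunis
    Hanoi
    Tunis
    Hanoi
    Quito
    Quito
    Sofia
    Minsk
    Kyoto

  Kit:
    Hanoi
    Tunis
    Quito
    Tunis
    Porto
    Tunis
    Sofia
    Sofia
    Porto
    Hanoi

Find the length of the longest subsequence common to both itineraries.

4

Match Quito at Rae[1]=Kit[3], then Sofia at Rae[2]=Kit[7], then Sofia at Rae[3]=Kit[8], then Hanoi at Rae[7]=Kit[10] — 4 stops in the same relative order in both, and the DP table's final entry dp[12][10] is also 4, so no common subsequence is longer.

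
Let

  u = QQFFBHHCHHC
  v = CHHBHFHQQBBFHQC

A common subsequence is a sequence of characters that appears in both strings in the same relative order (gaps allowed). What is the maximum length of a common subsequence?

5

Pick Q [1,8], Q [2,9], F [4,12], H [6,13], C [11,15]; all 5 characters appear in both, in order, and the DP table's final entry dp[11][15] is also 5, so no common subsequence is longer.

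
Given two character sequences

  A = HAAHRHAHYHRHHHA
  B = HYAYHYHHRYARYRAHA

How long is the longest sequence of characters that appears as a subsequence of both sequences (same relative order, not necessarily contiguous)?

9

Pick H (A #1, B #1), A (A #2, B #3), H (A #4, B #8), R (A #5, B #9), A (A #7, B #11), Y (A #9, B #13), R (A #11, B #14), H (A #14, B #16), A (A #15, B #17); all 9 characters appear in both, in order. The LCS DP gives dp[15][17] = 9, so this is optimal.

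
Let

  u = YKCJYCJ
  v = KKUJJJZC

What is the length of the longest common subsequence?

One common subsequence of length 3: K [2,2], J [4,6], C [6,8]. Since dp[7][8] = 3, nothing longer is possible.

3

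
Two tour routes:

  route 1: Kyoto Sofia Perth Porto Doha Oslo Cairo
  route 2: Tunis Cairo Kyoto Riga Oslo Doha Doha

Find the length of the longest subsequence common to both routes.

Taking Kyoto at route 1[1]=route 2[3], Doha at route 1[5]=route 2[7] gives a common subsequence of length 2. The LCS DP gives dp[7][7] = 2, so this is optimal.

2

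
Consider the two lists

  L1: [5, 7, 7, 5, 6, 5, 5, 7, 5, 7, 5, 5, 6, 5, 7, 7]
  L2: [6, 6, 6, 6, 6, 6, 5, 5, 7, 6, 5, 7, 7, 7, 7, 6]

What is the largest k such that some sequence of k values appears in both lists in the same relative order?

8

Pick 5 [1,8] → 7 [3,9] → 6 [5,10] → 5 [7,11] → 7 [8,12] → 7 [10,13] → 7 [15,14] → 7 [16,15]; all 8 values appear in both, in order. Since dp[16][16] = 8, nothing longer is possible.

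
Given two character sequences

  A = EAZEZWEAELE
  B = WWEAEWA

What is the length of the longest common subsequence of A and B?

5

Let dp[i][j] be the LCS length of the first i characters of A and the first j characters of B. dp[i][j] = dp[i-1][j-1]+1 when the i-th and j-th characters match, else max(dp[i-1][j], dp[i][j-1]).
    ·  W  W  E  A  E  W  A
 ·  0  0  0  0  0  0  0  0
 E  0  0  0  1  1  1  1  1
 A  0  0  0  1  2  2  2  2
 Z  0  0  0  1  2  2  2  2
 E  0  0  0  1  2  3  3  3
 Z  0  0  0  1  2  3  3  3
 W  0  1  1  1  2  3  4  4
 E  0  1  1  2  2  3  4  4
 A  0  1  1  2  3  3  4  5
 E  0  1  1  2  3  4  4  5
 L  0  1  1  2  3  4  4  5
 E  0  1  1  2  3  4  4  5
dp[11][7] = 5. One LCS (by backtracking along matches): EAEWA.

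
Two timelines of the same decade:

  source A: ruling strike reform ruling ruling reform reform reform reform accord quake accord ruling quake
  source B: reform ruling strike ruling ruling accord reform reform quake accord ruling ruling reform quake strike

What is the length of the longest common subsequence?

10

Pick ruling [1,2] → strike [2,3] → ruling [4,4] → ruling [5,5] → reform [8,7] → reform [9,8] → quake [11,9] → accord [12,10] → ruling [13,12] → quake [14,14]; all 10 events appear in both, in order, and the DP table's final entry dp[14][15] is also 10, so no common subsequence is longer.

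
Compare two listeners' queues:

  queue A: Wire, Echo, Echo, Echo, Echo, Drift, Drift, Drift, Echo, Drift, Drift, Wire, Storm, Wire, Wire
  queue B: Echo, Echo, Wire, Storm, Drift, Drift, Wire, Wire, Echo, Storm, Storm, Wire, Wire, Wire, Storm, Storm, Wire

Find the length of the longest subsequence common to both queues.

8

Pick Echo at queue A[2]=queue B[1], Echo at queue A[3]=queue B[2], Drift at queue A[6]=queue B[5], Drift at queue A[7]=queue B[6], Echo at queue A[9]=queue B[9], Wire at queue A[12]=queue B[14], Storm at queue A[13]=queue B[16], Wire at queue A[15]=queue B[17]; all 8 songs appear in both, in order, and the DP table's final entry dp[15][17] is also 8, so no common subsequence is longer.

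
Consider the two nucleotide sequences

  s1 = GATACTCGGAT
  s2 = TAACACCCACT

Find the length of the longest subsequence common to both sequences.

Pick A [2,3]; then A [4,5]; then C [5,7]; then C [7,8]; then A [10,9]; then T [11,11]; all 6 bases appear in both, in order. dp[11][11] = 6 confirms this is the maximum.

6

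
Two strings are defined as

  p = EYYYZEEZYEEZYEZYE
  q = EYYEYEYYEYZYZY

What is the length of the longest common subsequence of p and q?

One common subsequence of length 11: E (p #1, q #1); then Y (p #2, q #2); then Y (p #3, q #3); then Y (p #4, q #5); then E (p #6, q #6); then E (p #7, q #9); then Y (p #9, q #10); then Z (p #12, q #11); then Y (p #13, q #12); then Z (p #15, q #13); then Y (p #16, q #14). Since dp[17][14] = 11, nothing longer is possible.

11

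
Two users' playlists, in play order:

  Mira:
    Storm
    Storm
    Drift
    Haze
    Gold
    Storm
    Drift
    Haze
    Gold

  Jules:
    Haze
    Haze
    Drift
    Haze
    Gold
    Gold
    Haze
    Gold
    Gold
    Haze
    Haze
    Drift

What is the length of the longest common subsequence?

5

Taking Drift (Mira #3, Jules #3) → Haze (Mira #4, Jules #4) → Gold (Mira #5, Jules #6) → Haze (Mira #8, Jules #7) → Gold (Mira #9, Jules #9) gives a common subsequence of length 5. Since dp[9][12] = 5, nothing longer is possible.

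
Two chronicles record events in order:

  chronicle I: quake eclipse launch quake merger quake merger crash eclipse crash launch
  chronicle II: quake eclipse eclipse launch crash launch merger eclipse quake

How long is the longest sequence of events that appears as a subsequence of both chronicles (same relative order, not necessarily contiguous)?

Pick quake [1,1]; then eclipse [2,3]; then launch [3,6]; then merger [5,7]; then quake [6,9]; all 5 events appear in both, in order, and the DP table's final entry dp[11][9] is also 5, so no common subsequence is longer.

5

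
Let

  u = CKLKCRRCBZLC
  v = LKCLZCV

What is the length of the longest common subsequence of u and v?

5

Let dp[i][j] be the LCS length of the first i characters of u and the first j characters of v. dp[i][j] = dp[i-1][j-1]+1 when the i-th and j-th characters match, else max(dp[i-1][j], dp[i][j-1]).
    ·  L  K  C  L  Z  C  V
 ·  0  0  0  0  0  0  0  0
 C  0  0  0  1  1  1  1  1
 K  0  0  1  1  1  1  1  1
 L  0  1  1  1  2  2  2  2
 K  0  1  2  2  2  2  2  2
 C  0  1  2  3  3  3  3  3
 R  0  1  2  3  3  3  3  3
 R  0  1  2  3  3  3  3  3
 C  0  1  2  3  3  3  4  4
 B  0  1  2  3  3  3  4  4
 Z  0  1  2  3  3  4  4  4
 L  0  1  2  3  4  4  4  4
 C  0  1  2  3  4  4  5  5
dp[12][7] = 5. One LCS (by backtracking along matches): LKCZC.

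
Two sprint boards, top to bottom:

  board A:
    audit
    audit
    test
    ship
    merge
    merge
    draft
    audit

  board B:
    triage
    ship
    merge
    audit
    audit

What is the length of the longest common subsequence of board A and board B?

3

One common subsequence of length 3: ship [4,2] → merge [5,3] → audit [8,5], and the DP table's final entry dp[8][5] is also 3, so no common subsequence is longer.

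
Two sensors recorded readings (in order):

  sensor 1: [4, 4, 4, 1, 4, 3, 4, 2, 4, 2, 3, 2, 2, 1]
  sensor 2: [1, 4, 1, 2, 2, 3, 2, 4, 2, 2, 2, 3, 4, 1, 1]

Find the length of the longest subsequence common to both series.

9

One common subsequence of length 9: 4 at sensor 1[3]=sensor 2[2] → 1 at sensor 1[4]=sensor 2[3] → 3 at sensor 1[6]=sensor 2[6] → 2 at sensor 1[8]=sensor 2[7] → 4 at sensor 1[9]=sensor 2[8] → 2 at sensor 1[10]=sensor 2[9] → 2 at sensor 1[12]=sensor 2[10] → 2 at sensor 1[13]=sensor 2[11] → 1 at sensor 1[14]=sensor 2[15]. The LCS DP gives dp[14][15] = 9, so this is optimal.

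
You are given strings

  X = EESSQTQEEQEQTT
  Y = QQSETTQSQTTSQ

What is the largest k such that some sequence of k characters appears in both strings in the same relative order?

Match Q (X #5, Y #1); then Q (X #7, Y #2); then E (X #8, Y #4); then Q (X #10, Y #7); then Q (X #12, Y #9); then T (X #13, Y #10); then T (X #14, Y #11) — 7 characters in the same relative order in both, and the DP table's final entry dp[14][13] is also 7, so no common subsequence is longer.

7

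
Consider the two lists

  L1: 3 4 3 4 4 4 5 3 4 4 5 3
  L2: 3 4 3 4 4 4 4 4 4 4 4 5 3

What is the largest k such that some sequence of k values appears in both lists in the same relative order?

10

Pick 3 [1,1]; then 4 [2,2]; then 3 [3,3]; then 4 [4,7]; then 4 [5,8]; then 4 [6,9]; then 4 [9,10]; then 4 [10,11]; then 5 [11,12]; then 3 [12,13]; all 10 values appear in both, in order, and the DP table's final entry dp[12][13] is also 10, so no common subsequence is longer.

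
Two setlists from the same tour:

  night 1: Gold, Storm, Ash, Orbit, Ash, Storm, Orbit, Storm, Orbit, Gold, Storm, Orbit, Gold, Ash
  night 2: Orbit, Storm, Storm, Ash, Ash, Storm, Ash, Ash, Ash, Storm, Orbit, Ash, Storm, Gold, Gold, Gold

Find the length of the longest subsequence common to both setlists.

One common subsequence of length 8: Storm (night 1 #2, night 2 #6) → Ash (night 1 #3, night 2 #8) → Ash (night 1 #5, night 2 #9) → Storm (night 1 #6, night 2 #10) → Orbit (night 1 #7, night 2 #11) → Storm (night 1 #8, night 2 #13) → Gold (night 1 #10, night 2 #15) → Gold (night 1 #13, night 2 #16). dp[14][16] = 8 confirms this is the maximum.

8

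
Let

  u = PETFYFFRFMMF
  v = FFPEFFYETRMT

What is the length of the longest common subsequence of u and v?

6

Let dp[i][j] be the LCS length of the first i characters of u and the first j characters of v. dp[i][j] = dp[i-1][j-1]+1 when the i-th and j-th characters match, else max(dp[i-1][j], dp[i][j-1]).
    ·  F  F  P  E  F  F  Y  E  T  R  M  T
 ·  0  0  0  0  0  0  0  0  0  0  0  0  0
 P  0  0  0  1  1  1  1  1  1  1  1  1  1
 E  0  0  0  1  2  2  2  2  2  2  2  2  2
 T  0  0  0  1  2  2  2  2  2  3  3  3  3
 F  0  1  1  1  2  3  3  3  3  3  3  3  3
 Y  0  1  1  1  2  3  3  4  4  4  4  4  4
 F  0  1  2  2  2  3  4  4  4  4  4  4  4
 F  0  1  2  2  2  3  4  4  4  4  4  4  4
 R  0  1  2  2  2  3  4  4  4  4  5  5  5
 F  0  1  2  2  2  3  4  4  4  4  5  5  5
 M  0  1  2  2  2  3  4  4  4  4  5  6  6
 M  0  1  2  2  2  3  4  4  4  4  5  6  6
 F  0  1  2  2  2  3  4  4  4  4  5  6  6
dp[12][12] = 6. One LCS (by backtracking along matches): PEFYRM.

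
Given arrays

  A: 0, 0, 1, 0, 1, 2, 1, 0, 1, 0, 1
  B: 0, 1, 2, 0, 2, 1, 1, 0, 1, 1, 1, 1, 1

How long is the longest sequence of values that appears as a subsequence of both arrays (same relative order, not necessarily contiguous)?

8

Taking 0 [1,1], then 0 [2,4], then 1 [3,7], then 0 [4,8], then 1 [5,10], then 1 [7,11], then 1 [9,12], then 1 [11,13] gives a common subsequence of length 8, and the DP table's final entry dp[11][13] is also 8, so no common subsequence is longer.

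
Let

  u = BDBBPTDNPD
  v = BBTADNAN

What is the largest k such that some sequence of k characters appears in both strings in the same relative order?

5

Let dp[i][j] be the LCS length of the first i characters of u and the first j characters of v. dp[i][j] = dp[i-1][j-1]+1 when the i-th and j-th characters match, else max(dp[i-1][j], dp[i][j-1]).
    ·  B  B  T  A  D  N  A  N
 ·  0  0  0  0  0  0  0  0  0
 B  0  1  1  1  1  1  1  1  1
 D  0  1  1  1  1  2  2  2  2
 B  0  1  2  2  2  2  2  2  2
 B  0  1  2  2  2  2  2  2  2
 P  0  1  2  2  2  2  2  2  2
 T  0  1  2  3  3  3  3  3  3
 D  0  1  2  3  3  4  4  4  4
 N  0  1  2  3  3  4  5  5  5
 P  0  1  2  3  3  4  5  5  5
 D  0  1  2  3  3  4  5  5  5
dp[10][8] = 5. One LCS (by backtracking along matches): BBTDN.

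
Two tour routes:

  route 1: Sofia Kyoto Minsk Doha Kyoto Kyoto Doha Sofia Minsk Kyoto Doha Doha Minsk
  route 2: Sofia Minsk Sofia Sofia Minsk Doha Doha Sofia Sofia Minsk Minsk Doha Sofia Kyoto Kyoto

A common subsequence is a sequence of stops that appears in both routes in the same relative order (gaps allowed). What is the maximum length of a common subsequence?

7

Match Sofia (route 1 #1, route 2 #4), Minsk (route 1 #3, route 2 #5), Doha (route 1 #4, route 2 #6), Doha (route 1 #7, route 2 #7), Sofia (route 1 #8, route 2 #9), Minsk (route 1 #9, route 2 #11), Kyoto (route 1 #10, route 2 #15) — 7 stops in the same relative order in both. dp[13][15] = 7 confirms this is the maximum.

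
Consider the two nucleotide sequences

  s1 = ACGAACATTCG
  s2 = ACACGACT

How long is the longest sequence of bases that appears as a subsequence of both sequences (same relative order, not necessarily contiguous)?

6

One common subsequence of length 6: A [1,3] → C [2,4] → G [3,5] → A [5,6] → C [6,7] → T [9,8]. Since dp[11][8] = 6, nothing longer is possible.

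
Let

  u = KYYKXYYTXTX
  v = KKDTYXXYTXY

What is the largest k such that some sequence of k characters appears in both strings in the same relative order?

6

Let dp[i][j] be the LCS length of the first i characters of u and the first j characters of v. dp[i][j] = dp[i-1][j-1]+1 when the i-th and j-th characters match, else max(dp[i-1][j], dp[i][j-1]).
    ·  K  K  D  T  Y  X  X  Y  T  X  Y
 ·  0  0  0  0  0  0  0  0  0  0  0  0
 K  0  1  1  1  1  1  1  1  1  1  1  1
 Y  0  1  1  1  1  2  2  2  2  2  2  2
 Y  0  1  1  1  1  2  2  2  3  3  3  3
 K  0  1  2  2  2  2  2  2  3  3  3  3
 X  0  1  2  2  2  2  3  3  3  3  4  4
 Y  0  1  2  2  2  3  3  3  4  4  4  5
 Y  0  1  2  2  2  3  3  3  4  4  4  5
 T  0  1  2  2  3  3  3  3  4  5  5  5
 X  0  1  2  2  3  3  4  4  4  5  6  6
 T  0  1  2  2  3  3  4  4  4  5  6  6
 X  0  1  2  2  3  3  4  5  5  5  6  6
dp[11][11] = 6. One LCS (by backtracking along matches): KYXYTX.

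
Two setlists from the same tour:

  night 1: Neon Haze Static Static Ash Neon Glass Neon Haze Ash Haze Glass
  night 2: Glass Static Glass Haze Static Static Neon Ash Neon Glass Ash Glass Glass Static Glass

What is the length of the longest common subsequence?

8

Match Haze (night 1 #2, night 2 #4), Static (night 1 #3, night 2 #5), Static (night 1 #4, night 2 #6), Ash (night 1 #5, night 2 #8), Neon (night 1 #6, night 2 #9), Glass (night 1 #7, night 2 #10), Ash (night 1 #10, night 2 #11), Glass (night 1 #12, night 2 #15) — 8 songs in the same relative order in both. Since dp[12][15] = 8, nothing longer is possible.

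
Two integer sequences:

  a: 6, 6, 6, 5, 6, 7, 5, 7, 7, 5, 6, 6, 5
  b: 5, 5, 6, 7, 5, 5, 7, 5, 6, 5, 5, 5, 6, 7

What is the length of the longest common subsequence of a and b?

Taking 5 [4,2] → 6 [5,3] → 7 [6,4] → 5 [7,6] → 7 [9,7] → 5 [10,8] → 6 [11,9] → 6 [12,13] gives a common subsequence of length 8. Since dp[13][14] = 8, nothing longer is possible.

8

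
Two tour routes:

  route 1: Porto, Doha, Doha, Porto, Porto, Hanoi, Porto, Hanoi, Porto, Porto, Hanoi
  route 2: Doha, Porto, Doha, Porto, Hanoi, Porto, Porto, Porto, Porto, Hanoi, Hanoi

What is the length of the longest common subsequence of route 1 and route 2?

Taking Porto [1,2], Doha [3,3], Porto [4,4], Porto [5,6], Porto [7,7], Porto [9,8], Porto [10,9], Hanoi [11,11] gives a common subsequence of length 8, and the DP table's final entry dp[11][11] is also 8, so no common subsequence is longer.

8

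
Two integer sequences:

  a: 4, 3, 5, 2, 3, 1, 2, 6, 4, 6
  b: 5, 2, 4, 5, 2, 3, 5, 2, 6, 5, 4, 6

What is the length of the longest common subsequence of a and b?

Let dp[i][j] be the LCS length of the first i values of a and the first j values of b. dp[i][j] = dp[i-1][j-1]+1 when the i-th and j-th values match, else max(dp[i-1][j], dp[i][j-1]).
    ·  5  2  4  5  2  3  5  2  6  5  4  6
 ·  0  0  0  0  0  0  0  0  0  0  0  0  0
 4  0  0  0  1  1  1  1  1  1  1  1  1  1
 3  0  0  0  1  1  1  2  2  2  2  2  2  2
 5  0  1  1  1  2  2  2  3  3  3  3  3  3
 2  0  1  2  2  2  3  3  3  4  4  4  4  4
 3  0  1  2  2  2  3  4  4  4  4  4  4  4
 1  0  1  2  2  2  3  4  4  4  4  4  4  4
 2  0  1  2  2  2  3  4  4  5  5  5  5  5
 6  0  1  2  2  2  3  4  4  5  6  6  6  6
 4  0  1  2  3  3  3  4  4  5  6  6  7  7
 6  0  1  2  3  3  3  4  4  5  6  6  7  8
dp[10][12] = 8. One LCS (by backtracking along matches): 4, 5, 2, 3, 2, 6, 4, 6.

8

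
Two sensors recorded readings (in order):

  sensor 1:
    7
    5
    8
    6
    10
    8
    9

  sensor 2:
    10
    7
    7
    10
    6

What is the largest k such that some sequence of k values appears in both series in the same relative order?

2

Let dp[i][j] be the LCS length of the first i values of sensor 1 and the first j values of sensor 2. dp[i][j] = dp[i-1][j-1]+1 when the i-th and j-th values match, else max(dp[i-1][j], dp[i][j-1]).
    · 10  7  7 10  6
 ·  0  0  0  0  0  0
 7  0  0  1  1  1  1
 5  0  0  1  1  1  1
 8  0  0  1  1  1  1
 6  0  0  1  1  1  2
10  0  1  1  1  2  2
 8  0  1  1  1  2  2
 9  0  1  1  1  2  2
dp[7][5] = 2. One LCS (by backtracking along matches): 7, 6.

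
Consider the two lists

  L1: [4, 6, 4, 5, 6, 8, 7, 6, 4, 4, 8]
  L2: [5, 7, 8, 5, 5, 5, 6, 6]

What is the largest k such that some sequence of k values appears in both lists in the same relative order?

Let dp[i][j] be the LCS length of the first i values of L1 and the first j values of L2. dp[i][j] = dp[i-1][j-1]+1 when the i-th and j-th values match, else max(dp[i-1][j], dp[i][j-1]).
    ·  5  7  8  5  5  5  6  6
 ·  0  0  0  0  0  0  0  0  0
 4  0  0  0  0  0  0  0  0  0
 6  0  0  0  0  0  0  0  1  1
 4  0  0  0  0  0  0  0  1  1
 5  0  1  1  1  1  1  1  1  1
 6  0  1  1  1  1  1  1  2  2
 8  0  1  1  2  2  2  2  2  2
 7  0  1  2  2  2  2  2  2  2
 6  0  1  2  2  2  2  2  3  3
 4  0  1  2  2  2  2  2  3  3
 4  0  1  2  2  2  2  2  3  3
 8  0  1  2  3  3  3  3  3  3
dp[11][8] = 3. One LCS (by backtracking along matches): 5, 6, 6.

3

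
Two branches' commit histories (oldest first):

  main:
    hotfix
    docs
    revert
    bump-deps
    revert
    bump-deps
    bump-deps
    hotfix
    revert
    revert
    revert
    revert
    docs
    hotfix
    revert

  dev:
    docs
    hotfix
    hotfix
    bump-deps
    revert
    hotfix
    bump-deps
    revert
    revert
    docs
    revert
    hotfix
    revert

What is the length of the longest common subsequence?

9

Match hotfix at main[1]=dev[3] → bump-deps at main[4]=dev[4] → revert at main[5]=dev[5] → bump-deps at main[7]=dev[7] → revert at main[9]=dev[8] → revert at main[10]=dev[9] → revert at main[12]=dev[11] → hotfix at main[14]=dev[12] → revert at main[15]=dev[13] — 9 commits in the same relative order in both. dp[15][13] = 9 confirms this is the maximum.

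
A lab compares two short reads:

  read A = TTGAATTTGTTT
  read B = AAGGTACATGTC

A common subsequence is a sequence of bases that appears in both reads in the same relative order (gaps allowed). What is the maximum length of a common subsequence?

Let dp[i][j] be the LCS length of the first i bases of read A and the first j bases of read B. dp[i][j] = dp[i-1][j-1]+1 when the i-th and j-th bases match, else max(dp[i-1][j], dp[i][j-1]).
    ·  A  A  G  G  T  A  C  A  T  G  T  C
 ·  0  0  0  0  0  0  0  0  0  0  0  0  0
 T  0  0  0  0  0  1  1  1  1  1  1  1  1
 T  0  0  0  0  0  1  1  1  1  2  2  2  2
 G  0  0  0  1  1  1  1  1  1  2  3  3  3
 A  0  1  1  1  1  1  2  2  2  2  3  3  3
 A  0  1  2  2  2  2  2  2  3  3  3  3  3
 T  0  1  2  2  2  3  3  3  3  4  4  4  4
 T  0  1  2  2  2  3  3  3  3  4  4  5  5
 T  0  1  2  2  2  3  3  3  3  4  4  5  5
 G  0  1  2  3  3  3  3  3  3  4  5  5  5
 T  0  1  2  3  3  4  4  4  4  4  5  6  6
 T  0  1  2  3  3  4  4  4  4  5  5  6  6
 T  0  1  2  3  3  4  4  4  4  5  5  6  6
dp[12][12] = 6. One LCS (by backtracking along matches): TAATGT.

6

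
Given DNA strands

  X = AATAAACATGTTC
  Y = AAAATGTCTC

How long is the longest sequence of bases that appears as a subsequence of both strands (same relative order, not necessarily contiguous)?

9

Let dp[i][j] be the LCS length of the first i bases of X and the first j bases of Y. dp[i][j] = dp[i-1][j-1]+1 when the i-th and j-th bases match, else max(dp[i-1][j], dp[i][j-1]).
    ·  A  A  A  A  T  G  T  C  T  C
 ·  0  0  0  0  0  0  0  0  0  0  0
 A  0  1  1  1  1  1  1  1  1  1  1
 A  0  1  2  2  2  2  2  2  2  2  2
 T  0  1  2  2  2  3  3  3  3  3  3
 A  0  1  2  3  3  3  3  3  3  3  3
 A  0  1  2  3  4  4  4  4  4  4  4
 A  0  1  2  3  4  4  4  4  4  4  4
 C  0  1  2  3  4  4  4  4  5  5  5
 A  0  1  2  3  4  4  4  4  5  5  5
 T  0  1  2  3  4  5  5  5  5  6  6
 G  0  1  2  3  4  5  6  6  6  6  6
 T  0  1  2  3  4  5  6  7  7  7  7
 T  0  1  2  3  4  5  6  7  7  8  8
 C  0  1  2  3  4  5  6  7  8  8  9
dp[13][10] = 9. One LCS (by backtracking along matches): AAAATGTTC.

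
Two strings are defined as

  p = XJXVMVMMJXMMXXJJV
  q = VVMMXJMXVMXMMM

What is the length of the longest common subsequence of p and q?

Taking X (p #1, q #5); then J (p #2, q #6); then X (p #3, q #8); then V (p #4, q #9); then M (p #5, q #10); then M (p #8, q #12); then M (p #11, q #13); then M (p #12, q #14) gives a common subsequence of length 8, and the DP table's final entry dp[17][14] is also 8, so no common subsequence is longer.

8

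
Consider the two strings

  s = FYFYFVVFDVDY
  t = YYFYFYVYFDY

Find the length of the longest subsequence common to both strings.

Let dp[i][j] be the LCS length of the first i characters of s and the first j characters of t. dp[i][j] = dp[i-1][j-1]+1 when the i-th and j-th characters match, else max(dp[i-1][j], dp[i][j-1]).
    ·  Y  Y  F  Y  F  Y  V  Y  F  D  Y
 ·  0  0  0  0  0  0  0  0  0  0  0  0
 F  0  0  0  1  1  1  1  1  1  1  1  1
 Y  0  1  1  1  2  2  2  2  2  2  2  2
 F  0  1  1  2  2  3  3  3  3  3  3  3
 Y  0  1  2  2  3  3  4  4  4  4  4  4
 F  0  1  2  3  3  4  4  4  4  5  5  5
 V  0  1  2  3  3  4  4  5  5  5  5  5
 V  0  1  2  3  3  4  4  5  5  5  5  5
 F  0  1  2  3  3  4  4  5  5  6  6  6
 D  0  1  2  3  3  4  4  5  5  6  7  7
 V  0  1  2  3  3  4  4  5  5  6  7  7
 D  0  1  2  3  3  4  4  5  5  6  7  7
 Y  0  1  2  3  4  4  5  5  6  6  7  8
dp[12][11] = 8. One LCS (by backtracking along matches): FYFYVFDY.

8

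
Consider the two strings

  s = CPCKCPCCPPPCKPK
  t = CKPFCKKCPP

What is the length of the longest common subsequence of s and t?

Let dp[i][j] be the LCS length of the first i characters of s and the first j characters of t. dp[i][j] = dp[i-1][j-1]+1 when the i-th and j-th characters match, else max(dp[i-1][j], dp[i][j-1]).
    ·  C  K  P  F  C  K  K  C  P  P
 ·  0  0  0  0  0  0  0  0  0  0  0
 C  0  1  1  1  1  1  1  1  1  1  1
 P  0  1  1  2  2  2  2  2  2  2  2
 C  0  1  1  2  2  3  3  3  3  3  3
 K  0  1  2  2  2  3  4  4  4  4  4
 C  0  1  2  2  2  3  4  4  5  5  5
 P  0  1  2  3  3  3  4  4  5  6  6
 C  0  1  2  3  3  4  4  4  5  6  6
 C  0  1  2  3  3  4  4  4  5  6  6
 P  0  1  2  3  3  4  4  4  5  6  7
 P  0  1  2  3  3  4  4  4  5  6  7
 P  0  1  2  3  3  4  4  4  5  6  7
 C  0  1  2  3  3  4  4  4  5  6  7
 K  0  1  2  3  3  4  5  5  5  6  7
 P  0  1  2  3  3  4  5  5  5  6  7
 K  0  1  2  3  3  4  5  6  6  6  7
dp[15][10] = 7. One LCS (by backtracking along matches): CPCKCPP.

7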